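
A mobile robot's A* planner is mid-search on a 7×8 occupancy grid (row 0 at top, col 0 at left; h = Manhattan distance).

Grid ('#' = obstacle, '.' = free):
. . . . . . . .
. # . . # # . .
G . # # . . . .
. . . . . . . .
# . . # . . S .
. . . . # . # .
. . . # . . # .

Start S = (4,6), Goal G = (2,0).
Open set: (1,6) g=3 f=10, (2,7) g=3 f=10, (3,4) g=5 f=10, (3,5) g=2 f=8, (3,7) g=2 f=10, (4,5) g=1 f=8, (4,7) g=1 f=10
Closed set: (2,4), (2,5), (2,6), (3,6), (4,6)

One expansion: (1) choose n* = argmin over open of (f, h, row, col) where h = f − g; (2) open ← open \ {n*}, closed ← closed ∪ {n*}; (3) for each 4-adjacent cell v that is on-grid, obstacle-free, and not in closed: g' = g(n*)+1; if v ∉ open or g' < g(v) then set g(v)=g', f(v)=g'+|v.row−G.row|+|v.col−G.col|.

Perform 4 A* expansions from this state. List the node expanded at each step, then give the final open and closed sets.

step 1: expand (3,5) (f=8, h=6) → closed; open now [(1,6) g=3 f=10, (2,7) g=3 f=10, (3,4) g=3 f=8, (3,7) g=2 f=10, (4,5) g=1 f=8, (4,7) g=1 f=10]
step 2: expand (3,4) (f=8, h=5) → closed; open now [(1,6) g=3 f=10, (2,7) g=3 f=10, (3,3) g=4 f=8, (3,7) g=2 f=10, (4,4) g=4 f=10, (4,5) g=1 f=8, (4,7) g=1 f=10]
step 3: expand (3,3) (f=8, h=4) → closed; open now [(1,6) g=3 f=10, (2,7) g=3 f=10, (3,2) g=5 f=8, (3,7) g=2 f=10, (4,4) g=4 f=10, (4,5) g=1 f=8, (4,7) g=1 f=10]
step 4: expand (3,2) (f=8, h=3) → closed; open now [(1,6) g=3 f=10, (2,7) g=3 f=10, (3,1) g=6 f=8, (3,7) g=2 f=10, (4,2) g=6 f=10, (4,4) g=4 f=10, (4,5) g=1 f=8, (4,7) g=1 f=10]

order=[(3,5) → (3,4) → (3,3) → (3,2)]; open=[(1,6) g=3 f=10, (2,7) g=3 f=10, (3,1) g=6 f=8, (3,7) g=2 f=10, (4,2) g=6 f=10, (4,4) g=4 f=10, (4,5) g=1 f=8, (4,7) g=1 f=10]; closed=[(2,4), (2,5), (2,6), (3,2), (3,3), (3,4), (3,5), (3,6), (4,6)]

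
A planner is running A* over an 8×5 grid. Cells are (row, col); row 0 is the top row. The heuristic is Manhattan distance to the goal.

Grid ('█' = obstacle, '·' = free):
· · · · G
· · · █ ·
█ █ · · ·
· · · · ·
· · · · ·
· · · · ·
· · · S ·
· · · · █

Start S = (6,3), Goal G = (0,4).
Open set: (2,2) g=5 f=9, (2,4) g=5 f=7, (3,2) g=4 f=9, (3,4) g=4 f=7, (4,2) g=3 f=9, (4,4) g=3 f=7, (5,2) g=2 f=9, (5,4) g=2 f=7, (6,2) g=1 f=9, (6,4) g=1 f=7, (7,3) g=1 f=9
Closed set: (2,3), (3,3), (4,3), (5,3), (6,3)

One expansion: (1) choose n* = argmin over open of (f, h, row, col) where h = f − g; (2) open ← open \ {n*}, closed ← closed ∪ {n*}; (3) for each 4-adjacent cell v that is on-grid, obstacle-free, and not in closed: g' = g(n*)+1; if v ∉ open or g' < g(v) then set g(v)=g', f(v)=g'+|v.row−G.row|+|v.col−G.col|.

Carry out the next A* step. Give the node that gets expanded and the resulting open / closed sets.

expanded=(2,4); open=[(1,4) g=6 f=7, (2,2) g=5 f=9, (3,2) g=4 f=9, (3,4) g=4 f=7, (4,2) g=3 f=9, (4,4) g=3 f=7, (5,2) g=2 f=9, (5,4) g=2 f=7, (6,2) g=1 f=9, (6,4) g=1 f=7, (7,3) g=1 f=9]; closed=[(2,3), (2,4), (3,3), (4,3), (5,3), (6,3)]

step 1: expand (2,4) (f=7, h=2) → closed; open now [(1,4) g=6 f=7, (2,2) g=5 f=9, (3,2) g=4 f=9, (3,4) g=4 f=7, (4,2) g=3 f=9, (4,4) g=3 f=7, (5,2) g=2 f=9, (5,4) g=2 f=7, (6,2) g=1 f=9, (6,4) g=1 f=7, (7,3) g=1 f=9]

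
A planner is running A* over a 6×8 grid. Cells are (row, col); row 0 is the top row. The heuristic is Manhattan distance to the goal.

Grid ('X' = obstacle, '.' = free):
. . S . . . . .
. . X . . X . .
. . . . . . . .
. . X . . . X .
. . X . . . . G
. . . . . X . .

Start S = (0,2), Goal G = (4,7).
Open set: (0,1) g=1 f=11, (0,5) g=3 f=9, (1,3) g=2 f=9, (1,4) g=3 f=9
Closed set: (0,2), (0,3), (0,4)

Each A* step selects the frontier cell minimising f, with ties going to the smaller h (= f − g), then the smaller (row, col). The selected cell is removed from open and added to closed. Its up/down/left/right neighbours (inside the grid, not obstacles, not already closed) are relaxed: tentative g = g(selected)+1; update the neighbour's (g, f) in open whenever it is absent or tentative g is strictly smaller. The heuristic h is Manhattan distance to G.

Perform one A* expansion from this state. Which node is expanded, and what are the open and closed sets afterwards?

step 1: expand (0,5) (f=9, h=6) → closed; open now [(0,1) g=1 f=11, (0,6) g=4 f=9, (1,3) g=2 f=9, (1,4) g=3 f=9]

expanded=(0,5); open=[(0,1) g=1 f=11, (0,6) g=4 f=9, (1,3) g=2 f=9, (1,4) g=3 f=9]; closed=[(0,2), (0,3), (0,4), (0,5)]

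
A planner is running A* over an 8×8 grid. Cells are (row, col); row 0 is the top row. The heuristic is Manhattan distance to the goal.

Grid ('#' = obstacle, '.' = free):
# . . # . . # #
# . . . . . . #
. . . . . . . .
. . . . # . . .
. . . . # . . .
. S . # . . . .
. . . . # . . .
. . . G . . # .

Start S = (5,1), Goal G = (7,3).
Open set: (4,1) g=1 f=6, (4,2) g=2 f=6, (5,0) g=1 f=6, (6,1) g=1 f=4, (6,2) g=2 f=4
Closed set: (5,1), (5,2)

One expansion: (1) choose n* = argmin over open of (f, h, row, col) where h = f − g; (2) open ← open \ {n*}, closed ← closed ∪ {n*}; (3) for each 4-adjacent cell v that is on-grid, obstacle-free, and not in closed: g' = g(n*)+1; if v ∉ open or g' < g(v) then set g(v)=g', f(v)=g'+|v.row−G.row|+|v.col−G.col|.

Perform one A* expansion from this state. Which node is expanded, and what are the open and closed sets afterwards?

step 1: expand (6,2) (f=4, h=2) → closed; open now [(4,1) g=1 f=6, (4,2) g=2 f=6, (5,0) g=1 f=6, (6,1) g=1 f=4, (6,3) g=3 f=4, (7,2) g=3 f=4]

expanded=(6,2); open=[(4,1) g=1 f=6, (4,2) g=2 f=6, (5,0) g=1 f=6, (6,1) g=1 f=4, (6,3) g=3 f=4, (7,2) g=3 f=4]; closed=[(5,1), (5,2), (6,2)]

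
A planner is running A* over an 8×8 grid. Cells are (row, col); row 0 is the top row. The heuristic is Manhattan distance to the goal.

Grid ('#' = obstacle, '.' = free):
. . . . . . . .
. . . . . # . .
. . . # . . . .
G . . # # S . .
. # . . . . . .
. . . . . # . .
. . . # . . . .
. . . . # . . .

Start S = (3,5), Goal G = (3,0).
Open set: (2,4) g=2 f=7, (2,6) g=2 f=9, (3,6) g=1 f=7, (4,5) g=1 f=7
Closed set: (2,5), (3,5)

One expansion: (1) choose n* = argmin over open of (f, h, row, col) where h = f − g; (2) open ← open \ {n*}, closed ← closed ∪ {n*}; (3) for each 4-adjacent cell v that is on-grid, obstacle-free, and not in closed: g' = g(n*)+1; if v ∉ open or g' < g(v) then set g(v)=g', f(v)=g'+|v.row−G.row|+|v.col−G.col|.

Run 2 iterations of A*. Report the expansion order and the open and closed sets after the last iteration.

order=[(2,4) → (3,6)]; open=[(1,4) g=3 f=9, (2,6) g=2 f=9, (3,7) g=2 f=9, (4,5) g=1 f=7, (4,6) g=2 f=9]; closed=[(2,4), (2,5), (3,5), (3,6)]

step 1: expand (2,4) (f=7, h=5) → closed; open now [(1,4) g=3 f=9, (2,6) g=2 f=9, (3,6) g=1 f=7, (4,5) g=1 f=7]
step 2: expand (3,6) (f=7, h=6) → closed; open now [(1,4) g=3 f=9, (2,6) g=2 f=9, (3,7) g=2 f=9, (4,5) g=1 f=7, (4,6) g=2 f=9]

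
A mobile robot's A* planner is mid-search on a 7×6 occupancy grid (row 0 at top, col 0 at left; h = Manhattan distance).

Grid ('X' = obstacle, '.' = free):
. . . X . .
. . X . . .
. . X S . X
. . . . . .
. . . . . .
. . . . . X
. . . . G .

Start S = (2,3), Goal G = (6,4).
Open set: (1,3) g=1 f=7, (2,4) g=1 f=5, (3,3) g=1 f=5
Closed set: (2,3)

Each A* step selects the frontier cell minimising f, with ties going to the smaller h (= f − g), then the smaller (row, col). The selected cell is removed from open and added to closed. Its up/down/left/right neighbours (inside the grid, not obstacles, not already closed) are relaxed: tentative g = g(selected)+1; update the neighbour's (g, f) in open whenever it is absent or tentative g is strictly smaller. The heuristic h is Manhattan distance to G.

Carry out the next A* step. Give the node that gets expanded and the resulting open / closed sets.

expanded=(2,4); open=[(1,3) g=1 f=7, (1,4) g=2 f=7, (3,3) g=1 f=5, (3,4) g=2 f=5]; closed=[(2,3), (2,4)]

step 1: expand (2,4) (f=5, h=4) → closed; open now [(1,3) g=1 f=7, (1,4) g=2 f=7, (3,3) g=1 f=5, (3,4) g=2 f=5]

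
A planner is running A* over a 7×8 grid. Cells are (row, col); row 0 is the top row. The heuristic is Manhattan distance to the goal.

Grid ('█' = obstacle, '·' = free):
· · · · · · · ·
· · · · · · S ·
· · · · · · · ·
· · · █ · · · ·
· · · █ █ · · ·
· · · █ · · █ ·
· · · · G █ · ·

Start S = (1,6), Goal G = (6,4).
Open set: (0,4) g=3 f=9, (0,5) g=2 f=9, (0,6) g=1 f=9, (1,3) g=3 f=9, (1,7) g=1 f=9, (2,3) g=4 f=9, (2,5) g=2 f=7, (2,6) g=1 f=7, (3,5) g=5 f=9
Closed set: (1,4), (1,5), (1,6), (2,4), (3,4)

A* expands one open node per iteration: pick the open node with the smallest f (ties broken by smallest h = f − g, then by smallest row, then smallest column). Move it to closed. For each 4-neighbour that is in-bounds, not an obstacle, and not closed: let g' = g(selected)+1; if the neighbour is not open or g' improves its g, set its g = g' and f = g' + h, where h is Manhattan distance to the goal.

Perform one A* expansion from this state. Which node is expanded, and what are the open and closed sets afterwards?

expanded=(2,5); open=[(0,4) g=3 f=9, (0,5) g=2 f=9, (0,6) g=1 f=9, (1,3) g=3 f=9, (1,7) g=1 f=9, (2,3) g=4 f=9, (2,6) g=1 f=7, (3,5) g=3 f=7]; closed=[(1,4), (1,5), (1,6), (2,4), (2,5), (3,4)]

step 1: expand (2,5) (f=7, h=5) → closed; open now [(0,4) g=3 f=9, (0,5) g=2 f=9, (0,6) g=1 f=9, (1,3) g=3 f=9, (1,7) g=1 f=9, (2,3) g=4 f=9, (2,6) g=1 f=7, (3,5) g=3 f=7]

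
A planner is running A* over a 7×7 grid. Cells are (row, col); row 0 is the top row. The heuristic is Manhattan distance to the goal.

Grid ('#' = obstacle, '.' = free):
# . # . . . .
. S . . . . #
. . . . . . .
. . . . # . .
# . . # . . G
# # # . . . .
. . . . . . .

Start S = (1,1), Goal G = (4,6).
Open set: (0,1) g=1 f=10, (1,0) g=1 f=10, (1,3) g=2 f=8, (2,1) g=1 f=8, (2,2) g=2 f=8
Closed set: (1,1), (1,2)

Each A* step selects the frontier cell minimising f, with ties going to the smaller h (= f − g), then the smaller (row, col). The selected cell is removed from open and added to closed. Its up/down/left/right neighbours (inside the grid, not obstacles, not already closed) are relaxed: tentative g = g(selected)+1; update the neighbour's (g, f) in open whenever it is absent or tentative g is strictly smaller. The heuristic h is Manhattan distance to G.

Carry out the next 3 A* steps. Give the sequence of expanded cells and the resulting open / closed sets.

step 1: expand (1,3) (f=8, h=6) → closed; open now [(0,1) g=1 f=10, (0,3) g=3 f=10, (1,0) g=1 f=10, (1,4) g=3 f=8, (2,1) g=1 f=8, (2,2) g=2 f=8, (2,3) g=3 f=8]
step 2: expand (1,4) (f=8, h=5) → closed; open now [(0,1) g=1 f=10, (0,3) g=3 f=10, (0,4) g=4 f=10, (1,0) g=1 f=10, (1,5) g=4 f=8, (2,1) g=1 f=8, (2,2) g=2 f=8, (2,3) g=3 f=8, (2,4) g=4 f=8]
step 3: expand (1,5) (f=8, h=4) → closed; open now [(0,1) g=1 f=10, (0,3) g=3 f=10, (0,4) g=4 f=10, (0,5) g=5 f=10, (1,0) g=1 f=10, (2,1) g=1 f=8, (2,2) g=2 f=8, (2,3) g=3 f=8, (2,4) g=4 f=8, (2,5) g=5 f=8]

order=[(1,3) → (1,4) → (1,5)]; open=[(0,1) g=1 f=10, (0,3) g=3 f=10, (0,4) g=4 f=10, (0,5) g=5 f=10, (1,0) g=1 f=10, (2,1) g=1 f=8, (2,2) g=2 f=8, (2,3) g=3 f=8, (2,4) g=4 f=8, (2,5) g=5 f=8]; closed=[(1,1), (1,2), (1,3), (1,4), (1,5)]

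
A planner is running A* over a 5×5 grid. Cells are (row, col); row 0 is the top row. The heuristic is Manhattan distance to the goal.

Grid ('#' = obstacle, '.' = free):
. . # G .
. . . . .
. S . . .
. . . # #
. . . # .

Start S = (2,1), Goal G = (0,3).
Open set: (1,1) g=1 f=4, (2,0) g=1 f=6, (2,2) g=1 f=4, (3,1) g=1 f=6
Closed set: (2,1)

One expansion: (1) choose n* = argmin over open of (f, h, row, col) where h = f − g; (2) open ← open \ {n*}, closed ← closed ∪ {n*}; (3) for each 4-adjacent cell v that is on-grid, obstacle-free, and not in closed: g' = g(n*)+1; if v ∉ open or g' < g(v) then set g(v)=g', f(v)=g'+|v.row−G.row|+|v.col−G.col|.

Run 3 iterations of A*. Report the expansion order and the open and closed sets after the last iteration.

step 1: expand (1,1) (f=4, h=3) → closed; open now [(0,1) g=2 f=4, (1,0) g=2 f=6, (1,2) g=2 f=4, (2,0) g=1 f=6, (2,2) g=1 f=4, (3,1) g=1 f=6]
step 2: expand (0,1) (f=4, h=2) → closed; open now [(0,0) g=3 f=6, (1,0) g=2 f=6, (1,2) g=2 f=4, (2,0) g=1 f=6, (2,2) g=1 f=4, (3,1) g=1 f=6]
step 3: expand (1,2) (f=4, h=2) → closed; open now [(0,0) g=3 f=6, (1,0) g=2 f=6, (1,3) g=3 f=4, (2,0) g=1 f=6, (2,2) g=1 f=4, (3,1) g=1 f=6]

order=[(1,1) → (0,1) → (1,2)]; open=[(0,0) g=3 f=6, (1,0) g=2 f=6, (1,3) g=3 f=4, (2,0) g=1 f=6, (2,2) g=1 f=4, (3,1) g=1 f=6]; closed=[(0,1), (1,1), (1,2), (2,1)]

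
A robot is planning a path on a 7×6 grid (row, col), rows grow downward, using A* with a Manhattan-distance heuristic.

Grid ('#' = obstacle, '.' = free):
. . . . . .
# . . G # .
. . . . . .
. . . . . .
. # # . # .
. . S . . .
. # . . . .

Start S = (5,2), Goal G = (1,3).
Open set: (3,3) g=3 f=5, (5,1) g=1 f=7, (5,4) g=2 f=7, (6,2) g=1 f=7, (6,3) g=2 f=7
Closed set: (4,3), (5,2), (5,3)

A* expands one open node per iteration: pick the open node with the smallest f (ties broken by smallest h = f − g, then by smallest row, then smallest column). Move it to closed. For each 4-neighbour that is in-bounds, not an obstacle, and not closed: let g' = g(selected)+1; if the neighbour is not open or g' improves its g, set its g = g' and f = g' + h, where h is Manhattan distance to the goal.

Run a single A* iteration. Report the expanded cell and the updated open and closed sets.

expanded=(3,3); open=[(2,3) g=4 f=5, (3,2) g=4 f=7, (3,4) g=4 f=7, (5,1) g=1 f=7, (5,4) g=2 f=7, (6,2) g=1 f=7, (6,3) g=2 f=7]; closed=[(3,3), (4,3), (5,2), (5,3)]

step 1: expand (3,3) (f=5, h=2) → closed; open now [(2,3) g=4 f=5, (3,2) g=4 f=7, (3,4) g=4 f=7, (5,1) g=1 f=7, (5,4) g=2 f=7, (6,2) g=1 f=7, (6,3) g=2 f=7]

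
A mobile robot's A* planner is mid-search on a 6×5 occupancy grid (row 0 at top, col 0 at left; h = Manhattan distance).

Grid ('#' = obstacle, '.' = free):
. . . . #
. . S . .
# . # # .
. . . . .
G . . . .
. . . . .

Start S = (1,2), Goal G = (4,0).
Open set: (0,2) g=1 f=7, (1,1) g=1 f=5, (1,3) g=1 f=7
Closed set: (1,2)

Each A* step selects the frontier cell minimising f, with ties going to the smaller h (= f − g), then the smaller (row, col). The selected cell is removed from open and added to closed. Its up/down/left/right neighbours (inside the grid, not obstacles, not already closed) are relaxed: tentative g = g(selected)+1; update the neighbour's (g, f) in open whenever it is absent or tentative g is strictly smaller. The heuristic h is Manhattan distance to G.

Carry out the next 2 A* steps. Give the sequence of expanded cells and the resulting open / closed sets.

step 1: expand (1,1) (f=5, h=4) → closed; open now [(0,1) g=2 f=7, (0,2) g=1 f=7, (1,0) g=2 f=5, (1,3) g=1 f=7, (2,1) g=2 f=5]
step 2: expand (1,0) (f=5, h=3) → closed; open now [(0,0) g=3 f=7, (0,1) g=2 f=7, (0,2) g=1 f=7, (1,3) g=1 f=7, (2,1) g=2 f=5]

order=[(1,1) → (1,0)]; open=[(0,0) g=3 f=7, (0,1) g=2 f=7, (0,2) g=1 f=7, (1,3) g=1 f=7, (2,1) g=2 f=5]; closed=[(1,0), (1,1), (1,2)]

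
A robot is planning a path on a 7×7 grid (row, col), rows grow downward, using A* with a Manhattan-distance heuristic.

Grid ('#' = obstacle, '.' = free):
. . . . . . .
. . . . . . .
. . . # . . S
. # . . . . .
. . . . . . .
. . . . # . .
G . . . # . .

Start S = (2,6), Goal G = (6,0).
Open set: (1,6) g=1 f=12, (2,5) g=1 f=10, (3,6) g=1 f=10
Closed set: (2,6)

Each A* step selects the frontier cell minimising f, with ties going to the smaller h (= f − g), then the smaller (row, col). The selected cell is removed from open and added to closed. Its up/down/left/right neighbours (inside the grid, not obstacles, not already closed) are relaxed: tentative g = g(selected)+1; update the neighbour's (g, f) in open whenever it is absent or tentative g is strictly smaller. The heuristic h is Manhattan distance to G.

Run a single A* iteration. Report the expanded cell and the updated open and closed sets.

step 1: expand (2,5) (f=10, h=9) → closed; open now [(1,5) g=2 f=12, (1,6) g=1 f=12, (2,4) g=2 f=10, (3,5) g=2 f=10, (3,6) g=1 f=10]

expanded=(2,5); open=[(1,5) g=2 f=12, (1,6) g=1 f=12, (2,4) g=2 f=10, (3,5) g=2 f=10, (3,6) g=1 f=10]; closed=[(2,5), (2,6)]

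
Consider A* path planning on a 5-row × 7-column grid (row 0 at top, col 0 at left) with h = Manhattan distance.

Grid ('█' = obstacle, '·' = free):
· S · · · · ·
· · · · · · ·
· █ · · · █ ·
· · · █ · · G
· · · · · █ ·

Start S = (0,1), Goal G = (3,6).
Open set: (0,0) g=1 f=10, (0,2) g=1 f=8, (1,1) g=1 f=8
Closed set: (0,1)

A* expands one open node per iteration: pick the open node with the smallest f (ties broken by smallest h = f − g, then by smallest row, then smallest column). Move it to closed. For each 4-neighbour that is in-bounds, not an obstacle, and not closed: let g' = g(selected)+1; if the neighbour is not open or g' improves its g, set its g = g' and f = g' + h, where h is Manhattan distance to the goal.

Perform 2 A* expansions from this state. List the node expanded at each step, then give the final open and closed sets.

order=[(0,2) → (0,3)]; open=[(0,0) g=1 f=10, (0,4) g=3 f=8, (1,1) g=1 f=8, (1,2) g=2 f=8, (1,3) g=3 f=8]; closed=[(0,1), (0,2), (0,3)]

step 1: expand (0,2) (f=8, h=7) → closed; open now [(0,0) g=1 f=10, (0,3) g=2 f=8, (1,1) g=1 f=8, (1,2) g=2 f=8]
step 2: expand (0,3) (f=8, h=6) → closed; open now [(0,0) g=1 f=10, (0,4) g=3 f=8, (1,1) g=1 f=8, (1,2) g=2 f=8, (1,3) g=3 f=8]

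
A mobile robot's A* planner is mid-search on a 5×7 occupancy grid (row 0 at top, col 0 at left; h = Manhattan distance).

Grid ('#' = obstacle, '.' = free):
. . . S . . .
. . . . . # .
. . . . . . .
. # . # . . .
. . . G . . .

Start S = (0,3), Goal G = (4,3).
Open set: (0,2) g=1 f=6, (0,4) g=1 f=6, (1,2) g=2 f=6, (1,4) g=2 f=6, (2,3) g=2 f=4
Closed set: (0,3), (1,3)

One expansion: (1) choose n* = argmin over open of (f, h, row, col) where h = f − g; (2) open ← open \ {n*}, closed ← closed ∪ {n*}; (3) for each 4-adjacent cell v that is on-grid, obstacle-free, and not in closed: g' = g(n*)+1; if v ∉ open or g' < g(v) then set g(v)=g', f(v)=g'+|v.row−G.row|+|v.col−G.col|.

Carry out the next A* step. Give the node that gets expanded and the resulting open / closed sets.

step 1: expand (2,3) (f=4, h=2) → closed; open now [(0,2) g=1 f=6, (0,4) g=1 f=6, (1,2) g=2 f=6, (1,4) g=2 f=6, (2,2) g=3 f=6, (2,4) g=3 f=6]

expanded=(2,3); open=[(0,2) g=1 f=6, (0,4) g=1 f=6, (1,2) g=2 f=6, (1,4) g=2 f=6, (2,2) g=3 f=6, (2,4) g=3 f=6]; closed=[(0,3), (1,3), (2,3)]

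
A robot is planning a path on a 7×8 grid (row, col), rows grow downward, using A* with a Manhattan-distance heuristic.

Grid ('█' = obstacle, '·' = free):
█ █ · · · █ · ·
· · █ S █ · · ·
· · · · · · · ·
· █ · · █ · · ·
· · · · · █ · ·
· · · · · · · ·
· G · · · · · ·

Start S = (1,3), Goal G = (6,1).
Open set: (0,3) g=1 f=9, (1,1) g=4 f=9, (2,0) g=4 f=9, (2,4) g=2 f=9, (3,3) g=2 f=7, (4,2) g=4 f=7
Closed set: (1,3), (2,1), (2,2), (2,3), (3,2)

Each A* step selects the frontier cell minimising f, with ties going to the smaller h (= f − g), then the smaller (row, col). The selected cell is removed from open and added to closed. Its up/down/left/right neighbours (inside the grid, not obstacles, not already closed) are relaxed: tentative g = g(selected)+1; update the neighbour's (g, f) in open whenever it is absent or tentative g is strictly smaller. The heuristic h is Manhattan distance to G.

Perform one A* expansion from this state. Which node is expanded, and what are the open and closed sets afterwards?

step 1: expand (4,2) (f=7, h=3) → closed; open now [(0,3) g=1 f=9, (1,1) g=4 f=9, (2,0) g=4 f=9, (2,4) g=2 f=9, (3,3) g=2 f=7, (4,1) g=5 f=7, (4,3) g=5 f=9, (5,2) g=5 f=7]

expanded=(4,2); open=[(0,3) g=1 f=9, (1,1) g=4 f=9, (2,0) g=4 f=9, (2,4) g=2 f=9, (3,3) g=2 f=7, (4,1) g=5 f=7, (4,3) g=5 f=9, (5,2) g=5 f=7]; closed=[(1,3), (2,1), (2,2), (2,3), (3,2), (4,2)]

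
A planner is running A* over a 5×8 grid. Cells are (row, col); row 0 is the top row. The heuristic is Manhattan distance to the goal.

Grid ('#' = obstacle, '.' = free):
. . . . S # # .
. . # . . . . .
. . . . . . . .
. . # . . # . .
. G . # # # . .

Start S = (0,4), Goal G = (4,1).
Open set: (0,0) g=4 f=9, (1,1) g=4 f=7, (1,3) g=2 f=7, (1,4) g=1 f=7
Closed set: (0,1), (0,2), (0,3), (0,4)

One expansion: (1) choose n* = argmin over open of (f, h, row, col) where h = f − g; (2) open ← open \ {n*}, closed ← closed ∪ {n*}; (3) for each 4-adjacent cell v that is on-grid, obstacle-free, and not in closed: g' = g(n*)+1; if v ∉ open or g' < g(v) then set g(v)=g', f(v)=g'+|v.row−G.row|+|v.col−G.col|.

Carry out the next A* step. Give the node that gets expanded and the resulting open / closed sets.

step 1: expand (1,1) (f=7, h=3) → closed; open now [(0,0) g=4 f=9, (1,0) g=5 f=9, (1,3) g=2 f=7, (1,4) g=1 f=7, (2,1) g=5 f=7]

expanded=(1,1); open=[(0,0) g=4 f=9, (1,0) g=5 f=9, (1,3) g=2 f=7, (1,4) g=1 f=7, (2,1) g=5 f=7]; closed=[(0,1), (0,2), (0,3), (0,4), (1,1)]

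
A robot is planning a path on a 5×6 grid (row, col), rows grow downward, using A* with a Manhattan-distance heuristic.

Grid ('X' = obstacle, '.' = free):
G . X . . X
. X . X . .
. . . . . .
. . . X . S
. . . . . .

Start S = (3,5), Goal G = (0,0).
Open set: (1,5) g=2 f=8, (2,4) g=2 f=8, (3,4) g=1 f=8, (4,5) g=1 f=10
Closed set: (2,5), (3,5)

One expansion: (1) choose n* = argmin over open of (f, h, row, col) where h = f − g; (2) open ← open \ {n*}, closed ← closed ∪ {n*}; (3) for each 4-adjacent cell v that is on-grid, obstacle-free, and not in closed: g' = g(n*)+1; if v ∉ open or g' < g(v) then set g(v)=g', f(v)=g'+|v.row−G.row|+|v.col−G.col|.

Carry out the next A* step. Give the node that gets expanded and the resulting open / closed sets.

step 1: expand (1,5) (f=8, h=6) → closed; open now [(1,4) g=3 f=8, (2,4) g=2 f=8, (3,4) g=1 f=8, (4,5) g=1 f=10]

expanded=(1,5); open=[(1,4) g=3 f=8, (2,4) g=2 f=8, (3,4) g=1 f=8, (4,5) g=1 f=10]; closed=[(1,5), (2,5), (3,5)]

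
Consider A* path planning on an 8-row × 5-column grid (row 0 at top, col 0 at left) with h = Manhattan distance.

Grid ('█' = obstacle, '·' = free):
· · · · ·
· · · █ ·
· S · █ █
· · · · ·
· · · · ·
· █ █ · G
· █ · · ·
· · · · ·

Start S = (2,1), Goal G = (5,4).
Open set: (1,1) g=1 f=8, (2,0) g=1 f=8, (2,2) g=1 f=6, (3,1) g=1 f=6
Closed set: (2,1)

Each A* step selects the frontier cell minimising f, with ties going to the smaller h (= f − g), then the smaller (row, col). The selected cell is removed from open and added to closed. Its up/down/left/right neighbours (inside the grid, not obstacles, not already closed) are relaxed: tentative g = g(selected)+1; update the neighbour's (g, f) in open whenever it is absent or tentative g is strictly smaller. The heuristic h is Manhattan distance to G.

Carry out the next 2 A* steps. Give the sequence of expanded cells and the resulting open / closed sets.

order=[(2,2) → (3,2)]; open=[(1,1) g=1 f=8, (1,2) g=2 f=8, (2,0) g=1 f=8, (3,1) g=1 f=6, (3,3) g=3 f=6, (4,2) g=3 f=6]; closed=[(2,1), (2,2), (3,2)]

step 1: expand (2,2) (f=6, h=5) → closed; open now [(1,1) g=1 f=8, (1,2) g=2 f=8, (2,0) g=1 f=8, (3,1) g=1 f=6, (3,2) g=2 f=6]
step 2: expand (3,2) (f=6, h=4) → closed; open now [(1,1) g=1 f=8, (1,2) g=2 f=8, (2,0) g=1 f=8, (3,1) g=1 f=6, (3,3) g=3 f=6, (4,2) g=3 f=6]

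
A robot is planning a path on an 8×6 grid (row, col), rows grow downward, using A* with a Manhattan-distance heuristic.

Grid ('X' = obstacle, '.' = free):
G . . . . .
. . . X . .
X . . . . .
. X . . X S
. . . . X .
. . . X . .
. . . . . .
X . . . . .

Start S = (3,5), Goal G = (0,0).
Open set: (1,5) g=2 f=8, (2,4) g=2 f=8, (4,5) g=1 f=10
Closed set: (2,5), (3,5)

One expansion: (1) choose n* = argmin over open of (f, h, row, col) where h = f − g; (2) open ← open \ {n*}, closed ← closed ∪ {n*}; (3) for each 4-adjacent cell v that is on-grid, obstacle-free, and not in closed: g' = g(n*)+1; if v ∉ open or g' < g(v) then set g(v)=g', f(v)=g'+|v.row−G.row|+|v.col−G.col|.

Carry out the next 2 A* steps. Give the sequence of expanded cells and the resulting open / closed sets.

order=[(1,5) → (0,5)]; open=[(0,4) g=4 f=8, (1,4) g=3 f=8, (2,4) g=2 f=8, (4,5) g=1 f=10]; closed=[(0,5), (1,5), (2,5), (3,5)]

step 1: expand (1,5) (f=8, h=6) → closed; open now [(0,5) g=3 f=8, (1,4) g=3 f=8, (2,4) g=2 f=8, (4,5) g=1 f=10]
step 2: expand (0,5) (f=8, h=5) → closed; open now [(0,4) g=4 f=8, (1,4) g=3 f=8, (2,4) g=2 f=8, (4,5) g=1 f=10]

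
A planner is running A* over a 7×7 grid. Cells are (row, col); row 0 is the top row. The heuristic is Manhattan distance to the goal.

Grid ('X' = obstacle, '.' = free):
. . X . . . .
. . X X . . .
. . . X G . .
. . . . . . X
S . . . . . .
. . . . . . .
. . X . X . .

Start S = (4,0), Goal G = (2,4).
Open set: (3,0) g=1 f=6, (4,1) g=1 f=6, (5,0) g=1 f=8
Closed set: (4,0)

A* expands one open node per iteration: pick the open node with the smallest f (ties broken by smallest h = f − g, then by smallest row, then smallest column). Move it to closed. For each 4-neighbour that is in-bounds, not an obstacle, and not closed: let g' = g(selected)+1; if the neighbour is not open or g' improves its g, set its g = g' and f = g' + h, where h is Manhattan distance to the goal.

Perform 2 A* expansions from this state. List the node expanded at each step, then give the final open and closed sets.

step 1: expand (3,0) (f=6, h=5) → closed; open now [(2,0) g=2 f=6, (3,1) g=2 f=6, (4,1) g=1 f=6, (5,0) g=1 f=8]
step 2: expand (2,0) (f=6, h=4) → closed; open now [(1,0) g=3 f=8, (2,1) g=3 f=6, (3,1) g=2 f=6, (4,1) g=1 f=6, (5,0) g=1 f=8]

order=[(3,0) → (2,0)]; open=[(1,0) g=3 f=8, (2,1) g=3 f=6, (3,1) g=2 f=6, (4,1) g=1 f=6, (5,0) g=1 f=8]; closed=[(2,0), (3,0), (4,0)]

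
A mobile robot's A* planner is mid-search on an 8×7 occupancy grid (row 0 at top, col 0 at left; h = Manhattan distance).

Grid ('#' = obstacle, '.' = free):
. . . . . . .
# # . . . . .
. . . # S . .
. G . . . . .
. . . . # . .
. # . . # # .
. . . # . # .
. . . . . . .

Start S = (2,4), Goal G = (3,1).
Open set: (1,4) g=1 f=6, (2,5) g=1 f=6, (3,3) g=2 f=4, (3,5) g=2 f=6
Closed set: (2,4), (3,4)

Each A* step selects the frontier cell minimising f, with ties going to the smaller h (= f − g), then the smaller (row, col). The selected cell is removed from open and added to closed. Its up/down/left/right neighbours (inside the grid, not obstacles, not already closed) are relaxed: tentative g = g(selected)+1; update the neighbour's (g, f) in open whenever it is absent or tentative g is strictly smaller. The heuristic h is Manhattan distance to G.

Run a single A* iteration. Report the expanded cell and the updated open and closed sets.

step 1: expand (3,3) (f=4, h=2) → closed; open now [(1,4) g=1 f=6, (2,5) g=1 f=6, (3,2) g=3 f=4, (3,5) g=2 f=6, (4,3) g=3 f=6]

expanded=(3,3); open=[(1,4) g=1 f=6, (2,5) g=1 f=6, (3,2) g=3 f=4, (3,5) g=2 f=6, (4,3) g=3 f=6]; closed=[(2,4), (3,3), (3,4)]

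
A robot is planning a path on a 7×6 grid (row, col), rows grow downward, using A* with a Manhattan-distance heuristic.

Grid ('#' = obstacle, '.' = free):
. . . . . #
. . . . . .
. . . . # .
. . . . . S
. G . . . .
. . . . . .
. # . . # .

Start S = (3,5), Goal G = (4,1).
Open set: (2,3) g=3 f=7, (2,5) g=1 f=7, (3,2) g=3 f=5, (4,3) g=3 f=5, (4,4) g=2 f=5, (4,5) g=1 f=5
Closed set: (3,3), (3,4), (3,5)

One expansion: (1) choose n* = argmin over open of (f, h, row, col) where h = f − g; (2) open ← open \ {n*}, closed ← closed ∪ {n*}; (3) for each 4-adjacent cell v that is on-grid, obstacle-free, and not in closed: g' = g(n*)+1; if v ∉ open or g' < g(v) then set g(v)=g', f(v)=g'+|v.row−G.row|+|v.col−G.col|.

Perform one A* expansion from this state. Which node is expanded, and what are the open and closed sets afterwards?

step 1: expand (3,2) (f=5, h=2) → closed; open now [(2,2) g=4 f=7, (2,3) g=3 f=7, (2,5) g=1 f=7, (3,1) g=4 f=5, (4,2) g=4 f=5, (4,3) g=3 f=5, (4,4) g=2 f=5, (4,5) g=1 f=5]

expanded=(3,2); open=[(2,2) g=4 f=7, (2,3) g=3 f=7, (2,5) g=1 f=7, (3,1) g=4 f=5, (4,2) g=4 f=5, (4,3) g=3 f=5, (4,4) g=2 f=5, (4,5) g=1 f=5]; closed=[(3,2), (3,3), (3,4), (3,5)]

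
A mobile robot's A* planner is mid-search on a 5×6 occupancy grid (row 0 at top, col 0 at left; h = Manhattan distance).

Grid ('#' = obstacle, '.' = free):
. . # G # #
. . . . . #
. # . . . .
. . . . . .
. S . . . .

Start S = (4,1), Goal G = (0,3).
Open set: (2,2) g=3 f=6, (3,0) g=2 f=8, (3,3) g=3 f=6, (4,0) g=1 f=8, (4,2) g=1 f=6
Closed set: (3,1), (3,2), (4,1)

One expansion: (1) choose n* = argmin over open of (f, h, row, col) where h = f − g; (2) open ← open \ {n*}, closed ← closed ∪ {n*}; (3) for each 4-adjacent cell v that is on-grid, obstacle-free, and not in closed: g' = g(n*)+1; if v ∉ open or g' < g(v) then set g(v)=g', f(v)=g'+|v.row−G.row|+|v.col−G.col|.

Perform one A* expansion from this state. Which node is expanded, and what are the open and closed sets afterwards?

expanded=(2,2); open=[(1,2) g=4 f=6, (2,3) g=4 f=6, (3,0) g=2 f=8, (3,3) g=3 f=6, (4,0) g=1 f=8, (4,2) g=1 f=6]; closed=[(2,2), (3,1), (3,2), (4,1)]

step 1: expand (2,2) (f=6, h=3) → closed; open now [(1,2) g=4 f=6, (2,3) g=4 f=6, (3,0) g=2 f=8, (3,3) g=3 f=6, (4,0) g=1 f=8, (4,2) g=1 f=6]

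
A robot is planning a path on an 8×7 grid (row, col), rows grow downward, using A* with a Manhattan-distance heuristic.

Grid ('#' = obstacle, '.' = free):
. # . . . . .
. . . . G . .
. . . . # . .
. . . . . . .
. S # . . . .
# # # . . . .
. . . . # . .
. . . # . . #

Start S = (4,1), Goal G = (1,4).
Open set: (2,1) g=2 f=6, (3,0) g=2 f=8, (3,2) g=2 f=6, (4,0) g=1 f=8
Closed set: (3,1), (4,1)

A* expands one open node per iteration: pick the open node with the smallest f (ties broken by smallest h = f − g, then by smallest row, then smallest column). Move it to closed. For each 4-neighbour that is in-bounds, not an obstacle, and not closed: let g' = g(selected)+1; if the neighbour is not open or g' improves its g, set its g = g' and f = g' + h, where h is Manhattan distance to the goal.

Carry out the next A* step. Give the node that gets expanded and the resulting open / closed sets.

expanded=(2,1); open=[(1,1) g=3 f=6, (2,0) g=3 f=8, (2,2) g=3 f=6, (3,0) g=2 f=8, (3,2) g=2 f=6, (4,0) g=1 f=8]; closed=[(2,1), (3,1), (4,1)]

step 1: expand (2,1) (f=6, h=4) → closed; open now [(1,1) g=3 f=6, (2,0) g=3 f=8, (2,2) g=3 f=6, (3,0) g=2 f=8, (3,2) g=2 f=6, (4,0) g=1 f=8]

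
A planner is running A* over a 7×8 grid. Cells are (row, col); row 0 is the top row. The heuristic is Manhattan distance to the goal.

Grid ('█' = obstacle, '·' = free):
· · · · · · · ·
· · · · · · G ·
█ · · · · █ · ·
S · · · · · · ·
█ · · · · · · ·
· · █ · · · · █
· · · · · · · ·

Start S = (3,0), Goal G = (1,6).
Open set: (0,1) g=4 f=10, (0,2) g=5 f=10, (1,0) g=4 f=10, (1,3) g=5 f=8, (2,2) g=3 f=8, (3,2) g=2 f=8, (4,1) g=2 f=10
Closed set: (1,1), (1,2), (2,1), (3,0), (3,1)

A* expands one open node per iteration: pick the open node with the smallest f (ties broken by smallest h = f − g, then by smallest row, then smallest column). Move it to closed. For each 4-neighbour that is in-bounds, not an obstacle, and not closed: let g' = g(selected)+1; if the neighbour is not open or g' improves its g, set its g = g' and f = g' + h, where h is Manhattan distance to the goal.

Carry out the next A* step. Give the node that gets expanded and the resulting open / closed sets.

expanded=(1,3); open=[(0,1) g=4 f=10, (0,2) g=5 f=10, (0,3) g=6 f=10, (1,0) g=4 f=10, (1,4) g=6 f=8, (2,2) g=3 f=8, (2,3) g=6 f=10, (3,2) g=2 f=8, (4,1) g=2 f=10]; closed=[(1,1), (1,2), (1,3), (2,1), (3,0), (3,1)]

step 1: expand (1,3) (f=8, h=3) → closed; open now [(0,1) g=4 f=10, (0,2) g=5 f=10, (0,3) g=6 f=10, (1,0) g=4 f=10, (1,4) g=6 f=8, (2,2) g=3 f=8, (2,3) g=6 f=10, (3,2) g=2 f=8, (4,1) g=2 f=10]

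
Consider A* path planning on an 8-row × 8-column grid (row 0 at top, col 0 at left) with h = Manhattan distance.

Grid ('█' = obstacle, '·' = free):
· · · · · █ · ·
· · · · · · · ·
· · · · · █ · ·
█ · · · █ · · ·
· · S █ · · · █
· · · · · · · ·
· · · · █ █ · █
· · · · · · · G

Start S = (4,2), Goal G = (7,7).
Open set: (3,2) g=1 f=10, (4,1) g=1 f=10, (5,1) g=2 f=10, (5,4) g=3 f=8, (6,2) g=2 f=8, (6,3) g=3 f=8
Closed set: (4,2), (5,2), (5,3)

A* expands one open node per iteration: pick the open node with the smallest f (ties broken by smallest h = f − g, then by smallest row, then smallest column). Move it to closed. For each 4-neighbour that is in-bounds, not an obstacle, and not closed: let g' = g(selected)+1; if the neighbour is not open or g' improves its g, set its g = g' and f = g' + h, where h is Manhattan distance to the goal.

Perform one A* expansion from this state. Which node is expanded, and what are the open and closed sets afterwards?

expanded=(5,4); open=[(3,2) g=1 f=10, (4,1) g=1 f=10, (4,4) g=4 f=10, (5,1) g=2 f=10, (5,5) g=4 f=8, (6,2) g=2 f=8, (6,3) g=3 f=8]; closed=[(4,2), (5,2), (5,3), (5,4)]

step 1: expand (5,4) (f=8, h=5) → closed; open now [(3,2) g=1 f=10, (4,1) g=1 f=10, (4,4) g=4 f=10, (5,1) g=2 f=10, (5,5) g=4 f=8, (6,2) g=2 f=8, (6,3) g=3 f=8]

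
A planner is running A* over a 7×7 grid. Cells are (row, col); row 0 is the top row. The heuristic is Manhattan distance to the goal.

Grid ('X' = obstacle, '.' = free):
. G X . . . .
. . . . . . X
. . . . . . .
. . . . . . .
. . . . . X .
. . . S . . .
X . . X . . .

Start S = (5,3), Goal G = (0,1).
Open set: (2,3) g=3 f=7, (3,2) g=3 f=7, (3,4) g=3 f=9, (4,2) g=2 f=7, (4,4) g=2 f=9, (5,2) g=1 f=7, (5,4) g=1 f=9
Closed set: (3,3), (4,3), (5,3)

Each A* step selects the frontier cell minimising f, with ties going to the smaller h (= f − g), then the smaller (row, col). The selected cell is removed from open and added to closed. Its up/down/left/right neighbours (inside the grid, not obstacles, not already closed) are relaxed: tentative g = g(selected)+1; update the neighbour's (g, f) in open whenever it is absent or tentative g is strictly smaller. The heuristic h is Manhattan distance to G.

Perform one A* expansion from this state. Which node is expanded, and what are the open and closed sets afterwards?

expanded=(2,3); open=[(1,3) g=4 f=7, (2,2) g=4 f=7, (2,4) g=4 f=9, (3,2) g=3 f=7, (3,4) g=3 f=9, (4,2) g=2 f=7, (4,4) g=2 f=9, (5,2) g=1 f=7, (5,4) g=1 f=9]; closed=[(2,3), (3,3), (4,3), (5,3)]

step 1: expand (2,3) (f=7, h=4) → closed; open now [(1,3) g=4 f=7, (2,2) g=4 f=7, (2,4) g=4 f=9, (3,2) g=3 f=7, (3,4) g=3 f=9, (4,2) g=2 f=7, (4,4) g=2 f=9, (5,2) g=1 f=7, (5,4) g=1 f=9]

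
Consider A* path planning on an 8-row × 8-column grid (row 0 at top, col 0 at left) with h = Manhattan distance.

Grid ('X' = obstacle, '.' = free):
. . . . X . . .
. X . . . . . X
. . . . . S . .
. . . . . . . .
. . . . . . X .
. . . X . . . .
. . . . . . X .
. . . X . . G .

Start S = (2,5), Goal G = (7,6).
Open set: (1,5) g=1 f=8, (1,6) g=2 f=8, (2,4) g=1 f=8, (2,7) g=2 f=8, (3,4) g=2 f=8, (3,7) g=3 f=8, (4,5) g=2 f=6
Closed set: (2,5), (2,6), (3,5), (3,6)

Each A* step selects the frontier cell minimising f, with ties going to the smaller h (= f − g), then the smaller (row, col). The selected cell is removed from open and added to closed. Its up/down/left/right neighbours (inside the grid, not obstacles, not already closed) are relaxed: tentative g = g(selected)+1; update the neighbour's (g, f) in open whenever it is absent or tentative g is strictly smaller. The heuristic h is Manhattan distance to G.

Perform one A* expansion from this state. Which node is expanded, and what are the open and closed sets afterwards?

step 1: expand (4,5) (f=6, h=4) → closed; open now [(1,5) g=1 f=8, (1,6) g=2 f=8, (2,4) g=1 f=8, (2,7) g=2 f=8, (3,4) g=2 f=8, (3,7) g=3 f=8, (4,4) g=3 f=8, (5,5) g=3 f=6]

expanded=(4,5); open=[(1,5) g=1 f=8, (1,6) g=2 f=8, (2,4) g=1 f=8, (2,7) g=2 f=8, (3,4) g=2 f=8, (3,7) g=3 f=8, (4,4) g=3 f=8, (5,5) g=3 f=6]; closed=[(2,5), (2,6), (3,5), (3,6), (4,5)]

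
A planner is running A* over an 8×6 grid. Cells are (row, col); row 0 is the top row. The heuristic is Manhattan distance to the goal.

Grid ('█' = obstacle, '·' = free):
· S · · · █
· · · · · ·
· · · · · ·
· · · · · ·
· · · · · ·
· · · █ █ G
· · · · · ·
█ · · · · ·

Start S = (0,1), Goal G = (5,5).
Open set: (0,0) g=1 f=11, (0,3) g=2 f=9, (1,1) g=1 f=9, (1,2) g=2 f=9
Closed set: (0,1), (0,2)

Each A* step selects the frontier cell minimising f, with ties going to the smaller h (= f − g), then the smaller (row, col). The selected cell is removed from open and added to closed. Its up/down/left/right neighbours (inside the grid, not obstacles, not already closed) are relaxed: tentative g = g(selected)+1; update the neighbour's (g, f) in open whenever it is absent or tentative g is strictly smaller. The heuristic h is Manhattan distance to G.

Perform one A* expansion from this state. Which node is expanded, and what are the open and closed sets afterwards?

expanded=(0,3); open=[(0,0) g=1 f=11, (0,4) g=3 f=9, (1,1) g=1 f=9, (1,2) g=2 f=9, (1,3) g=3 f=9]; closed=[(0,1), (0,2), (0,3)]

step 1: expand (0,3) (f=9, h=7) → closed; open now [(0,0) g=1 f=11, (0,4) g=3 f=9, (1,1) g=1 f=9, (1,2) g=2 f=9, (1,3) g=3 f=9]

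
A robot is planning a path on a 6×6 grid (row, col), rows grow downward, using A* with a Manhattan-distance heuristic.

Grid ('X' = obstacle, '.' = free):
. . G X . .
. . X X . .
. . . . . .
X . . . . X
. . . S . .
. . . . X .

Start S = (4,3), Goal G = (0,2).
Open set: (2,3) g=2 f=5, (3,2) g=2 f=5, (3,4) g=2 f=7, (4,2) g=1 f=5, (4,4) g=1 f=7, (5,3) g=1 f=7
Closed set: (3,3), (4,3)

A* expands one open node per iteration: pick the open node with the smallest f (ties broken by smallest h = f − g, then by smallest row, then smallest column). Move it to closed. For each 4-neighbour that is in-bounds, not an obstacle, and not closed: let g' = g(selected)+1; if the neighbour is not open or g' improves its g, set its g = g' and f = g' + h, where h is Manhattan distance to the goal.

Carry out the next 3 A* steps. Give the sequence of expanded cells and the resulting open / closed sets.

step 1: expand (2,3) (f=5, h=3) → closed; open now [(2,2) g=3 f=5, (2,4) g=3 f=7, (3,2) g=2 f=5, (3,4) g=2 f=7, (4,2) g=1 f=5, (4,4) g=1 f=7, (5,3) g=1 f=7]
step 2: expand (2,2) (f=5, h=2) → closed; open now [(2,1) g=4 f=7, (2,4) g=3 f=7, (3,2) g=2 f=5, (3,4) g=2 f=7, (4,2) g=1 f=5, (4,4) g=1 f=7, (5,3) g=1 f=7]
step 3: expand (3,2) (f=5, h=3) → closed; open now [(2,1) g=4 f=7, (2,4) g=3 f=7, (3,1) g=3 f=7, (3,4) g=2 f=7, (4,2) g=1 f=5, (4,4) g=1 f=7, (5,3) g=1 f=7]

order=[(2,3) → (2,2) → (3,2)]; open=[(2,1) g=4 f=7, (2,4) g=3 f=7, (3,1) g=3 f=7, (3,4) g=2 f=7, (4,2) g=1 f=5, (4,4) g=1 f=7, (5,3) g=1 f=7]; closed=[(2,2), (2,3), (3,2), (3,3), (4,3)]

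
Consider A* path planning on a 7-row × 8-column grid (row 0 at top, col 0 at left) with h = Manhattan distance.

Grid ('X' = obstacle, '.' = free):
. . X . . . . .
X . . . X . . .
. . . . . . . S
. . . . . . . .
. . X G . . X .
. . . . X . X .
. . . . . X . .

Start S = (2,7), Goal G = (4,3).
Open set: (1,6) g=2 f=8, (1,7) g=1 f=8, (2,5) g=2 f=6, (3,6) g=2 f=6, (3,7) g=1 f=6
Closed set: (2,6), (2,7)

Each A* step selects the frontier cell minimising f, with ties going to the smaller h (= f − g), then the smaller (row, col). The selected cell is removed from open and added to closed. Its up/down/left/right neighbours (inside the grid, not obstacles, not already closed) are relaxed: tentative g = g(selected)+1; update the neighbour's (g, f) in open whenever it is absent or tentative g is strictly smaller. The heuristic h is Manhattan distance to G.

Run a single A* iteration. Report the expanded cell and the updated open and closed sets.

step 1: expand (2,5) (f=6, h=4) → closed; open now [(1,5) g=3 f=8, (1,6) g=2 f=8, (1,7) g=1 f=8, (2,4) g=3 f=6, (3,5) g=3 f=6, (3,6) g=2 f=6, (3,7) g=1 f=6]

expanded=(2,5); open=[(1,5) g=3 f=8, (1,6) g=2 f=8, (1,7) g=1 f=8, (2,4) g=3 f=6, (3,5) g=3 f=6, (3,6) g=2 f=6, (3,7) g=1 f=6]; closed=[(2,5), (2,6), (2,7)]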